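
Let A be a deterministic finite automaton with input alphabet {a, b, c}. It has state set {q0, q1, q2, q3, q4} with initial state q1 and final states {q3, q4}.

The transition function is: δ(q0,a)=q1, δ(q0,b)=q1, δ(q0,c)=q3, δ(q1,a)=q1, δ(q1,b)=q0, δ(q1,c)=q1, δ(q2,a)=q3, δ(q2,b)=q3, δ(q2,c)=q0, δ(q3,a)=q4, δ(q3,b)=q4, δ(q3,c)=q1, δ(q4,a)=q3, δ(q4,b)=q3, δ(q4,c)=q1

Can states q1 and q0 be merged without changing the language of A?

Reachable states from the start: {q0,q1,q3,q4}. Unreachable: {q2} — drop them.
Initial partition by acceptance: {q3,q4} | {q0,q1}.
Refine {q0,q1} on symbol c: members go to different blocks, giving {q0} and {q1}.
The partition is now stable with 3 blocks: {q3,q4} | {q0} | {q1}.
q1 and q0 end up in different blocks, so they are distinguishable. For instance, the string 'c' is accepted from only q0.

No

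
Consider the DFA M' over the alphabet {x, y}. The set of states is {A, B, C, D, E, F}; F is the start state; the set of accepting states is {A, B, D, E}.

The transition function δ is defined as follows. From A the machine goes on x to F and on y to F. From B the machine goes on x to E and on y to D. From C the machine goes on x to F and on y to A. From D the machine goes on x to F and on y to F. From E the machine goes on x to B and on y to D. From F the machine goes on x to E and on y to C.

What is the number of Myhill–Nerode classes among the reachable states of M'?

4

Start with accepting vs non-accepting: {A,B,D,E} | {C,F}.
Refine {A,B,D,E} on symbol x: members go to different blocks, giving {A,D} and {B,E}.
On input x, block {C,F} splits into {C} and {F}.
The partition is now stable with 4 blocks: {A,D} | {C} | {B,E} | {F}.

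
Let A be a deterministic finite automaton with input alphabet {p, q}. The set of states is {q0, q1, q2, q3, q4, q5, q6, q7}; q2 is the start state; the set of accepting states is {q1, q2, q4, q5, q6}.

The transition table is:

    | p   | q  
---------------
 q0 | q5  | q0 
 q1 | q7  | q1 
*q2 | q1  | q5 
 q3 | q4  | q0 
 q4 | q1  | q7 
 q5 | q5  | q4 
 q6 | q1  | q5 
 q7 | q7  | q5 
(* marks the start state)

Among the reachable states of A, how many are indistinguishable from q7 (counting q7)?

First remove the unreachable states {q0,q3,q6}; 5 states remain.
Initial partition by acceptance: {q1,q2,q4,q5} | {q7}.
Split {q1,q2,q4,q5} by δ(·,p) → {q2,q4,q5} and {q1}.
Split {q2,q4,q5} by δ(·,p) → {q2,q4} and {q5}.
Refine {q2,q4} on symbol q: members go to different blocks, giving {q2} and {q4}.
No further refinement is possible. Final partition (5 blocks): {q2} | {q7} | {q1} | {q5} | {q4}.
The equivalence class containing q7 is {q7}, of size 1.

1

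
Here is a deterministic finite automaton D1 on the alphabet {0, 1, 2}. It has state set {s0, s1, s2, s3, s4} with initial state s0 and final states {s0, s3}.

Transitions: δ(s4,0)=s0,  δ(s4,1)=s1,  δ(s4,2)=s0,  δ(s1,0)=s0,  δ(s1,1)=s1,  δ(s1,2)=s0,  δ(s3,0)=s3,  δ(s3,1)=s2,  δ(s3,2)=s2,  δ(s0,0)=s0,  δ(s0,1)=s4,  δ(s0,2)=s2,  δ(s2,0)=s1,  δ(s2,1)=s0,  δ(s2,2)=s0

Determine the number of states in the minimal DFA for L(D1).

States {s3} cannot be reached from the start state, so discard them.
P0 = {s0} | {s1,s2,s4}.
On input 0, block {s1,s2,s4} splits into {s1,s4} and {s2}.
No further refinement is possible. Final partition (3 blocks): {s0} | {s1,s4} | {s2}.

3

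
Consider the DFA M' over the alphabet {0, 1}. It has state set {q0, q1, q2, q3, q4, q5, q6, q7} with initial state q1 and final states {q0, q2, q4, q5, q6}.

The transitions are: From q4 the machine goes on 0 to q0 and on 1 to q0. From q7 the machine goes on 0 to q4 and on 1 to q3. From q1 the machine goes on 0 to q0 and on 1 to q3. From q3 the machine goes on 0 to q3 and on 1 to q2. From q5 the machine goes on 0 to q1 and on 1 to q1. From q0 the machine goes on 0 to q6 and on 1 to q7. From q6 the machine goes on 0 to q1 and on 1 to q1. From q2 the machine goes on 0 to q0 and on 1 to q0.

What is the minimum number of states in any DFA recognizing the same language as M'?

Reachable states from the start: {q0,q1,q2,q3,q4,q6,q7}. Unreachable: {q5} — drop them.
Start with accepting vs non-accepting: {q0,q2,q4,q6} | {q1,q3,q7}.
Refine {q0,q2,q4,q6} on symbol 0: members go to different blocks, giving {q0,q2,q4} and {q6}.
Split {q0,q2,q4} by δ(·,0) → {q2,q4} and {q0}.
Refine {q1,q3,q7} on symbol 0: members go to different blocks, giving {q1} and {q3} and {q7}.
The partition is now stable with 6 blocks: {q2,q4} | {q1} | {q6} | {q0} | {q3} | {q7}.

6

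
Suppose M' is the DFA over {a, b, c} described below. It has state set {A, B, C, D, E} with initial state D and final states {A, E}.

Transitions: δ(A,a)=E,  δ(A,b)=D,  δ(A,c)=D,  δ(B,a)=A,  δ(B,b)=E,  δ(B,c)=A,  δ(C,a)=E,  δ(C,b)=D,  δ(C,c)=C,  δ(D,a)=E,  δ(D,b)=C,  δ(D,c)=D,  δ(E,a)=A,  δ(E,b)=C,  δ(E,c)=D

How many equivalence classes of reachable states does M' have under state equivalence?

First remove the unreachable states {B}; 4 states remain.
P0 = {A,E} | {C,D}.
Stable partition: {A,E} | {C,D} — 2 equivalence classes.

2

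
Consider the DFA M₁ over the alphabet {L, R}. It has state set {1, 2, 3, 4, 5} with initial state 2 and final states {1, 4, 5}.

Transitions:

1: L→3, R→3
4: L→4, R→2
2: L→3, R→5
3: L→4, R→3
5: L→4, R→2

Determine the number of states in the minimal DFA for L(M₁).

3

First remove the unreachable states {1}; 4 states remain.
Start with accepting vs non-accepting: {4,5} | {2,3}.
Split {2,3} by δ(·,L) → {2} and {3}.
No further refinement is possible. Final partition (3 blocks): {4,5} | {2} | {3}.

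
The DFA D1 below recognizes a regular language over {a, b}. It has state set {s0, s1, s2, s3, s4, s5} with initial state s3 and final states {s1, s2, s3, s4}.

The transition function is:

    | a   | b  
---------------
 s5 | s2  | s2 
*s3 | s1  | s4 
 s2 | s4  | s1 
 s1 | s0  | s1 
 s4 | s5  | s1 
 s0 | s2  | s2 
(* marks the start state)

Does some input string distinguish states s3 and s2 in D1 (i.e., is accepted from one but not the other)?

No

All states are reachable from the start state.
Initial partition by acceptance: {s1,s2,s3,s4} | {s0,s5}.
On input a, block {s1,s2,s3,s4} splits into {s1,s4} and {s2,s3}.
The partition is now stable with 3 blocks: {s1,s4} | {s0,s5} | {s2,s3}.
s3 and s2 lie in the same block of the stable partition, so they are equivalent — no string distinguishes them.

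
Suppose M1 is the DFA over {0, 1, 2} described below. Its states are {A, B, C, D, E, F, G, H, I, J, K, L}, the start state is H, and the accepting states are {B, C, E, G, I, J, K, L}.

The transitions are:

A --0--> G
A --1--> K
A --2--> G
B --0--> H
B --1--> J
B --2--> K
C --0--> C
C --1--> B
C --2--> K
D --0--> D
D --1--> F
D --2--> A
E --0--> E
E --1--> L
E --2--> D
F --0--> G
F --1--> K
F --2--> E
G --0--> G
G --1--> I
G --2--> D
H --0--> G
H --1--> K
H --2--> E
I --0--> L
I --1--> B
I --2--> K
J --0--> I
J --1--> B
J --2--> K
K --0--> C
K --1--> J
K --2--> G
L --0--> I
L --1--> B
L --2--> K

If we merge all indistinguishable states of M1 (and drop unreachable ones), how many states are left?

6

P0 = {B,C,E,G,I,J,K,L} | {A,D,F,H}.
Split {B,C,E,G,I,J,K,L} by δ(·,0) → {C,E,G,I,J,K,L} and {B}.
Refine {C,E,G,I,J,K,L} on symbol 1: members go to different blocks, giving {C,I,J,L} and {E,G,K}.
On input 0, block {A,D,F,H} splits into {A,F,H} and {D}.
Refine {E,G,K} on symbol 0: members go to different blocks, giving {E,G} and {K}.
Stable partition: {C,I,J,L} | {A,F,H} | {B} | {E,G} | {D} | {K} — 6 equivalence classes.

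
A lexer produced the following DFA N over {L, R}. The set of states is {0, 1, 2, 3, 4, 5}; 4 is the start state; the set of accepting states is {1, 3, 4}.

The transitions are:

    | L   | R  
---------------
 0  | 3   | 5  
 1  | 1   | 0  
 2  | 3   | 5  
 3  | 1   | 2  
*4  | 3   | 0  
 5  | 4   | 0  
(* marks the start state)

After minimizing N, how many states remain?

Start with accepting vs non-accepting: {1,3,4} | {0,2,5}.
No further refinement is possible. Final partition (2 blocks): {1,3,4} | {0,2,5}.

2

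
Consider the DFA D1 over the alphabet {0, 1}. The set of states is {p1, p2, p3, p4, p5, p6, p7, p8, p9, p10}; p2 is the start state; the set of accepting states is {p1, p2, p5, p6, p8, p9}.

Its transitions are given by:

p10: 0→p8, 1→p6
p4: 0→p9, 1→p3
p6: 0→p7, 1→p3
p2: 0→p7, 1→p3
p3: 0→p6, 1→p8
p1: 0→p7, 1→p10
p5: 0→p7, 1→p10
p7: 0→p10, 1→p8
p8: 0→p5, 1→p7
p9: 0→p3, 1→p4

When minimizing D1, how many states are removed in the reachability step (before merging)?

3

BFS from p2 reaches {p2, p3, p5, p6, p7, p8, p10}; the 3 state(s) p1, p4, p9 are never visited.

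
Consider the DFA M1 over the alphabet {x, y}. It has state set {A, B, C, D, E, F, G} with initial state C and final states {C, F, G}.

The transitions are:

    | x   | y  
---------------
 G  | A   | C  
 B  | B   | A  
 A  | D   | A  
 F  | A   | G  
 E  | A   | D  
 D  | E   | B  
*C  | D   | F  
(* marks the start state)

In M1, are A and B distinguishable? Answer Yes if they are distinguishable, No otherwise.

No

Every state is reachable, so we keep all 7.
Start with accepting vs non-accepting: {C,F,G} | {A,B,D,E}.
No further refinement is possible. Final partition (2 blocks): {C,F,G} | {A,B,D,E}.
A and B lie in the same block of the stable partition, so they are equivalent — no string distinguishes them.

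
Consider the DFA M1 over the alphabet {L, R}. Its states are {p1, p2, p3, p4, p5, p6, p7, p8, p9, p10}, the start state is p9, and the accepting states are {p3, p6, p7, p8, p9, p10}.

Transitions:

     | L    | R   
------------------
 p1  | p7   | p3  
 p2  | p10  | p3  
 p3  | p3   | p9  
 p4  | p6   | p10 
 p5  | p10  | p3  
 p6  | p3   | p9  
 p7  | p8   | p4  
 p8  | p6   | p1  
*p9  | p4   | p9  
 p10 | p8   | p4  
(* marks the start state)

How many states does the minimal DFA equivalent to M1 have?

6

Reachable states from the start: {p1,p3,p4,p6,p7,p8,p9,p10}. Unreachable: {p2,p5} — drop them.
Start with accepting vs non-accepting: {p3,p6,p7,p8,p9,p10} | {p1,p4}.
Split {p3,p6,p7,p8,p9,p10} by δ(·,L) → {p3,p6,p7,p8,p10} and {p9}.
Split {p3,p6,p7,p8,p10} by δ(·,R) → {p7,p8,p10} and {p3,p6}.
On input L, block {p7,p8,p10} splits into {p7,p10} and {p8}.
Split {p1,p4} by δ(·,L) → {p1} and {p4}.
The partition is now stable with 6 blocks: {p7,p10} | {p1} | {p9} | {p3,p6} | {p8} | {p4}.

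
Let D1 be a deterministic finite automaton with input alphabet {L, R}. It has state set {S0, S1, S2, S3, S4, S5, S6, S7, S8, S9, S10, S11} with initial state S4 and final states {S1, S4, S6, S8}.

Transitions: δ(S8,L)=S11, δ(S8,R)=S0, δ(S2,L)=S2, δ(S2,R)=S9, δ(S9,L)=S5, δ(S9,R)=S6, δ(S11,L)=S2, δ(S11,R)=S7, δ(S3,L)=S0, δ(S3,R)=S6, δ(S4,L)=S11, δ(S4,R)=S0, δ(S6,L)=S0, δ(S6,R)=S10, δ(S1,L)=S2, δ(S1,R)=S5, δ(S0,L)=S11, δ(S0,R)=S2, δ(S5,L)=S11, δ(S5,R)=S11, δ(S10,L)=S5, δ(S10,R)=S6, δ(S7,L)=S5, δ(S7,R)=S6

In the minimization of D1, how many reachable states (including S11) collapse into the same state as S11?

2

Reachable states from the start: {S0,S2,S4,S5,S6,S7,S9,S10,S11}. Unreachable: {S1,S3,S8} — drop them.
P0 = {S4,S6} | {S0,S2,S5,S7,S9,S10,S11}.
Split {S0,S2,S5,S7,S9,S10,S11} by δ(·,R) → {S0,S2,S5,S11} and {S7,S9,S10}.
Refine {S4,S6} on symbol R: members go to different blocks, giving {S4} and {S6}.
On input R, block {S0,S2,S5,S11} splits into {S0,S5} and {S2,S11}.
The partition is now stable with 5 blocks: {S4} | {S0,S5} | {S7,S9,S10} | {S6} | {S2,S11}.
The equivalence class containing S11 is {S2,S11}, of size 2.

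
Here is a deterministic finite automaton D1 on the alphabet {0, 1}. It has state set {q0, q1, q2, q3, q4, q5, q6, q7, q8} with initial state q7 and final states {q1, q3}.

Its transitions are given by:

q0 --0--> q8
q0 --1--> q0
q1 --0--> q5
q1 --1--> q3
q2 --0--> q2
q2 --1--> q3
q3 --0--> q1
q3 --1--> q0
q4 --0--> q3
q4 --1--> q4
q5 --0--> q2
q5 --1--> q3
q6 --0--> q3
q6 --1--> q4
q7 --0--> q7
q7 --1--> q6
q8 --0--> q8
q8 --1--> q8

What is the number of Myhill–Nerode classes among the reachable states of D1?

6

Start with accepting vs non-accepting: {q1,q3} | {q0,q2,q4,q5,q6,q7,q8}.
Refine {q1,q3} on symbol 0: members go to different blocks, giving {q1} and {q3}.
On input 0, block {q0,q2,q4,q5,q6,q7,q8} splits into {q0,q2,q5,q7,q8} and {q4,q6}.
On input 1, block {q0,q2,q5,q7,q8} splits into {q0,q8} and {q2,q5} and {q7}.
No further refinement is possible. Final partition (6 blocks): {q1} | {q0,q8} | {q3} | {q4,q6} | {q2,q5} | {q7}.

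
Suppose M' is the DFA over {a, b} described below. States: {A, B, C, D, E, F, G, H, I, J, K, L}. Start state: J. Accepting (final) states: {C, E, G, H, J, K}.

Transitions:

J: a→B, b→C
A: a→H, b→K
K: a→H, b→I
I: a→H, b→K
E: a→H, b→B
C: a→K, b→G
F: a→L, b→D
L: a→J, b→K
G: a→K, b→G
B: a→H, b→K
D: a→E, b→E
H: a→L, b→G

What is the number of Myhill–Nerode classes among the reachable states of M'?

4

Reachable states from the start: {B,C,G,H,I,J,K,L}. Unreachable: {A,D,E,F} — drop them.
Start with accepting vs non-accepting: {C,G,H,J,K} | {B,I,L}.
On input a, block {C,G,H,J,K} splits into {C,G,K} and {H,J}.
Refine {C,G,K} on symbol a: members go to different blocks, giving {C,G} and {K}.
No further refinement is possible. Final partition (4 blocks): {C,G} | {B,I,L} | {H,J} | {K}.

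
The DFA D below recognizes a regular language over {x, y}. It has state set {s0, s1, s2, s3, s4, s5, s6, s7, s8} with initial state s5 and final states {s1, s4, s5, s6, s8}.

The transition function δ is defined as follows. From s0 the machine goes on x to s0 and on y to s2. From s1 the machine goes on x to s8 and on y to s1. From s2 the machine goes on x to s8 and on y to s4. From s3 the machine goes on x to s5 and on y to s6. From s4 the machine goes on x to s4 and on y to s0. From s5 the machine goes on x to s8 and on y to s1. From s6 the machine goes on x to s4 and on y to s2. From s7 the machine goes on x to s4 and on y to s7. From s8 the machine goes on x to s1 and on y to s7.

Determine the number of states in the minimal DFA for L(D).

6

First remove the unreachable states {s3,s6}; 7 states remain.
Start with accepting vs non-accepting: {s1,s4,s5,s8} | {s0,s2,s7}.
Refine {s1,s4,s5,s8} on symbol y: members go to different blocks, giving {s1,s5} and {s4,s8}.
Refine {s0,s2,s7} on symbol x: members go to different blocks, giving {s2,s7} and {s0}.
Split {s2,s7} by δ(·,y) → {s2} and {s7}.
Split {s4,s8} by δ(·,x) → {s4} and {s8}.
The partition is now stable with 6 blocks: {s1,s5} | {s2} | {s4} | {s0} | {s7} | {s8}.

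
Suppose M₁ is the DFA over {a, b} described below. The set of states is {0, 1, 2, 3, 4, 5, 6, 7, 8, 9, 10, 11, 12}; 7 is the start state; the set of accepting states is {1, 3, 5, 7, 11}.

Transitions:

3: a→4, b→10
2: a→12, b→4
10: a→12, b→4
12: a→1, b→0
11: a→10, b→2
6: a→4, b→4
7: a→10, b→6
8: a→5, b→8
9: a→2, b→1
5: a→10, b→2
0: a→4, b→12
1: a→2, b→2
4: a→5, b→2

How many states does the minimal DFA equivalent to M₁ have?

3

Reachable states from the start: {0,1,2,4,5,6,7,10,12}. Unreachable: {3,8,9,11} — drop them.
Start with accepting vs non-accepting: {1,5,7} | {0,2,4,6,10,12}.
Refine {0,2,4,6,10,12} on symbol a: members go to different blocks, giving {0,2,6,10} and {4,12}.
The partition is now stable with 3 blocks: {1,5,7} | {0,2,6,10} | {4,12}.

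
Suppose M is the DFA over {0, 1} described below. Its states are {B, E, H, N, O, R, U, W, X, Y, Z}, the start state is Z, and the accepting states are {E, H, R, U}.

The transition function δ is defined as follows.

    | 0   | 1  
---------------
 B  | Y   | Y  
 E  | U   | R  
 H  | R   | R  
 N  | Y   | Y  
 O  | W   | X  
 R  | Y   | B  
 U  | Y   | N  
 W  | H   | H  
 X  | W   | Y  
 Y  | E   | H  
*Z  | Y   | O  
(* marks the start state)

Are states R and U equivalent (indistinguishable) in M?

Every state is reachable, so we keep all 11.
P0 = {E,H,R,U} | {B,N,O,W,X,Y,Z}.
Refine {E,H,R,U} on symbol 0: members go to different blocks, giving {E,H} and {R,U}.
Split {B,N,O,W,X,Y,Z} by δ(·,0) → {B,N,O,X,Z} and {W,Y}.
Refine {B,N,O,X,Z} on symbol 1: members go to different blocks, giving {B,N,X} and {O,Z}.
On input 1, block {O,Z} splits into {O} and {Z}.
No further refinement is possible. Final partition (6 blocks): {E,H} | {B,N,X} | {R,U} | {W,Y} | {O} | {Z}.
R and U lie in the same block of the stable partition, so they are equivalent — no string distinguishes them.

Yes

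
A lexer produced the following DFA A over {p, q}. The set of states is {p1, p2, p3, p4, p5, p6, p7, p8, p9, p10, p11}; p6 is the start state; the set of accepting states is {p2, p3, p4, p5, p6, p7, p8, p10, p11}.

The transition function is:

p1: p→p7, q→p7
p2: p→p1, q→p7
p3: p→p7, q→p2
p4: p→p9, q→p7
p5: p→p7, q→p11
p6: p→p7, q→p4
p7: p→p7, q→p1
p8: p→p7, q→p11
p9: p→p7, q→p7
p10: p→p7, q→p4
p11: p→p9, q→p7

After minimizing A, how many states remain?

4

First remove the unreachable states {p2,p3,p5,p8,p10,p11}; 5 states remain.
Start with accepting vs non-accepting: {p4,p6,p7} | {p1,p9}.
Split {p4,p6,p7} by δ(·,p) → {p6,p7} and {p4}.
Refine {p6,p7} on symbol q: members go to different blocks, giving {p6} and {p7}.
Stable partition: {p6} | {p1,p9} | {p4} | {p7} — 4 equivalence classes.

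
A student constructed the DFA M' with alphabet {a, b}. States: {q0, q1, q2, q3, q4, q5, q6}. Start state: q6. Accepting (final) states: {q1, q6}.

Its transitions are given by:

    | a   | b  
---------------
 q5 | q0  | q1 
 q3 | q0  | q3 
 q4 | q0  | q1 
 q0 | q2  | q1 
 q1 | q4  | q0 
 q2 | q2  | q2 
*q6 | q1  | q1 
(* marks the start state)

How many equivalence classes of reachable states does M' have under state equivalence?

5

States {q3,q5} cannot be reached from the start state, so discard them.
Start with accepting vs non-accepting: {q1,q6} | {q0,q2,q4}.
Split {q1,q6} by δ(·,a) → {q1} and {q6}.
Split {q0,q2,q4} by δ(·,b) → {q0,q4} and {q2}.
On input a, block {q0,q4} splits into {q0} and {q4}.
The partition is now stable with 5 blocks: {q1} | {q0} | {q6} | {q2} | {q4}.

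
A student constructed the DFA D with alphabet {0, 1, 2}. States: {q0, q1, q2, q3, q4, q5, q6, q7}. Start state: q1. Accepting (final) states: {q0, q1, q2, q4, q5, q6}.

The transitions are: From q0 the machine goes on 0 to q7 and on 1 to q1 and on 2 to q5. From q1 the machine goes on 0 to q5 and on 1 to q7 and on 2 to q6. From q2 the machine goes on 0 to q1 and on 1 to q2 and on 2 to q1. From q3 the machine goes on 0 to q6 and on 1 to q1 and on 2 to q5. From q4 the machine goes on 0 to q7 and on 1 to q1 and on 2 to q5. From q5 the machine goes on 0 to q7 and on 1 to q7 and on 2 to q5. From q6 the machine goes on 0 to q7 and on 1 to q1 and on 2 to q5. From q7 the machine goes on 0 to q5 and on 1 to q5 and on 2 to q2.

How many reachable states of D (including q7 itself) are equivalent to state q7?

Reachable states from the start: {q1,q2,q5,q6,q7}. Unreachable: {q0,q3,q4} — drop them.
P0 = {q1,q2,q5,q6} | {q7}.
Split {q1,q2,q5,q6} by δ(·,0) → {q1,q2} and {q5,q6}.
Split {q1,q2} by δ(·,0) → {q1} and {q2}.
Split {q5,q6} by δ(·,1) → {q5} and {q6}.
The partition is now stable with 5 blocks: {q1} | {q7} | {q5} | {q2} | {q6}.
State q7 belongs to the block {q7}, which has 1 states.

1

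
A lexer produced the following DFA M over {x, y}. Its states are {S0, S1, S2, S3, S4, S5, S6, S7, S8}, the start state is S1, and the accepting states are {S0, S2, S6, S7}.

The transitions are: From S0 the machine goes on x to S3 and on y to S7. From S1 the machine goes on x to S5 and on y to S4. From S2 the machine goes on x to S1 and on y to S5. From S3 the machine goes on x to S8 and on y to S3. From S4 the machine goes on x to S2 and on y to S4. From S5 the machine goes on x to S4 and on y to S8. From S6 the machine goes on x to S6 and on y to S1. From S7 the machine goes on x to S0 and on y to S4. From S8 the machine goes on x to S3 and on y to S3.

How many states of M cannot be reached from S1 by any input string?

Starting at S1 and following transitions, the reachable set is {S1, S2, S3, S4, S5, S8}. That leaves S0, S6, S7 unreachable — 3 in total.

3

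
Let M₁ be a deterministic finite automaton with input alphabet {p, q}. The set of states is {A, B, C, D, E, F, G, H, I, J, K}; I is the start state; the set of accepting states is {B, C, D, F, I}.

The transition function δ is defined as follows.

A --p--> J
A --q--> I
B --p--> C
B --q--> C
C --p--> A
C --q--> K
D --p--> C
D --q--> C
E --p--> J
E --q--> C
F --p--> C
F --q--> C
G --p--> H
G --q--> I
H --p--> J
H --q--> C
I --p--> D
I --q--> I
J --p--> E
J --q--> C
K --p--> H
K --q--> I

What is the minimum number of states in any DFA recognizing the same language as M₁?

5

First remove the unreachable states {B,F,G}; 8 states remain.
Start with accepting vs non-accepting: {C,D,I} | {A,E,H,J,K}.
On input p, block {C,D,I} splits into {D,I} and {C}.
On input p, block {D,I} splits into {D} and {I}.
Split {A,E,H,J,K} by δ(·,q) → {E,H,J} and {A,K}.
No further refinement is possible. Final partition (5 blocks): {D} | {E,H,J} | {C} | {I} | {A,K}.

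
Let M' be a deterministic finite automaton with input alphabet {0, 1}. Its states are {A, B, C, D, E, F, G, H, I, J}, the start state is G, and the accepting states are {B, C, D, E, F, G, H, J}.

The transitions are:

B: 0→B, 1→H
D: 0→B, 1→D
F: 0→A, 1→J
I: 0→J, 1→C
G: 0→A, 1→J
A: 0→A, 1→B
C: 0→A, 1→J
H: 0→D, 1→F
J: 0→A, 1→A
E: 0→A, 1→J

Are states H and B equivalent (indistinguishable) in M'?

No

First remove the unreachable states {C,E,I}; 7 states remain.
P0 = {B,D,F,G,H,J} | {A}.
On input 0, block {B,D,F,G,H,J} splits into {B,D,H} and {F,G,J}.
Split {B,D,H} by δ(·,1) → {B,D} and {H}.
On input 1, block {B,D} splits into {B} and {D}.
Split {F,G,J} by δ(·,1) → {F,G} and {J}.
The partition is now stable with 6 blocks: {B} | {A} | {F,G} | {H} | {D} | {J}.
H and B end up in different blocks, so they are distinguishable. For instance, the string '10' is accepted from only B.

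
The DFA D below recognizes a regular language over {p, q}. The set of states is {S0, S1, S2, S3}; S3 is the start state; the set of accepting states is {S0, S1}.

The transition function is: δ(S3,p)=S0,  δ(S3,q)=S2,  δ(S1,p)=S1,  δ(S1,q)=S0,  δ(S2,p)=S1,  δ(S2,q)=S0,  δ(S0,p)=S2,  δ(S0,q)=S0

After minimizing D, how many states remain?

All states are reachable from the start state.
Start with accepting vs non-accepting: {S0,S1} | {S2,S3}.
On input p, block {S0,S1} splits into {S0} and {S1}.
On input p, block {S2,S3} splits into {S2} and {S3}.
The partition is now stable with 4 blocks: {S0} | {S2} | {S1} | {S3}.

4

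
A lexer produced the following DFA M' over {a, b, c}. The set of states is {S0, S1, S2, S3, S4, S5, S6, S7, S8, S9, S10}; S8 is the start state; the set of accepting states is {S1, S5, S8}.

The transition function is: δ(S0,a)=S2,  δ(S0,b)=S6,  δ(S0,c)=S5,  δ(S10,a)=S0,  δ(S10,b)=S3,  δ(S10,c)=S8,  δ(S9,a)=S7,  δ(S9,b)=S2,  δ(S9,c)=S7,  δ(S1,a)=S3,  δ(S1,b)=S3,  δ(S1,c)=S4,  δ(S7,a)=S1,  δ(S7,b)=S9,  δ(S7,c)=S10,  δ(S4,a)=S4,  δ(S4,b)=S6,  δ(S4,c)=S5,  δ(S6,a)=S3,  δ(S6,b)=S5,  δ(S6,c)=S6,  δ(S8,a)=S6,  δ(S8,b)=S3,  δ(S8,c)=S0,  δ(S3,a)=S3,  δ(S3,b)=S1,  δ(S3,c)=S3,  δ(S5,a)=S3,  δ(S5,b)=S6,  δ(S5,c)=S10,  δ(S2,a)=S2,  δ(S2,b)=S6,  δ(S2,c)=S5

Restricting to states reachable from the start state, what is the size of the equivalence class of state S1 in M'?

Reachable states from the start: {S0,S1,S2,S3,S4,S5,S6,S8,S10}. Unreachable: {S7,S9} — drop them.
Initial partition by acceptance: {S1,S5,S8} | {S0,S2,S3,S4,S6,S10}.
On input b, block {S0,S2,S3,S4,S6,S10} splits into {S0,S2,S4,S10} and {S3,S6}.
The partition is now stable with 3 blocks: {S1,S5,S8} | {S0,S2,S4,S10} | {S3,S6}.
State S1 belongs to the block {S1,S5,S8}, which has 3 states.

3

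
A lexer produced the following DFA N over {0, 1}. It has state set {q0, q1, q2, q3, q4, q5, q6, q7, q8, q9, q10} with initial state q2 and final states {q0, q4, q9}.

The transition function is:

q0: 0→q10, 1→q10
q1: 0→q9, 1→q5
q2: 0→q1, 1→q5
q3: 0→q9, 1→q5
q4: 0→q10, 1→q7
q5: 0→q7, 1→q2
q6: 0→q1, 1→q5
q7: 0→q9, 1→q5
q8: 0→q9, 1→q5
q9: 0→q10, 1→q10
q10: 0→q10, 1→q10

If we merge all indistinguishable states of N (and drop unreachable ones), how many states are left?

4

First remove the unreachable states {q0,q3,q4,q6,q8}; 6 states remain.
Initial partition by acceptance: {q9} | {q1,q2,q5,q7,q10}.
Split {q1,q2,q5,q7,q10} by δ(·,0) → {q2,q5,q10} and {q1,q7}.
Refine {q2,q5,q10} on symbol 0: members go to different blocks, giving {q2,q5} and {q10}.
The partition is now stable with 4 blocks: {q9} | {q2,q5} | {q1,q7} | {q10}.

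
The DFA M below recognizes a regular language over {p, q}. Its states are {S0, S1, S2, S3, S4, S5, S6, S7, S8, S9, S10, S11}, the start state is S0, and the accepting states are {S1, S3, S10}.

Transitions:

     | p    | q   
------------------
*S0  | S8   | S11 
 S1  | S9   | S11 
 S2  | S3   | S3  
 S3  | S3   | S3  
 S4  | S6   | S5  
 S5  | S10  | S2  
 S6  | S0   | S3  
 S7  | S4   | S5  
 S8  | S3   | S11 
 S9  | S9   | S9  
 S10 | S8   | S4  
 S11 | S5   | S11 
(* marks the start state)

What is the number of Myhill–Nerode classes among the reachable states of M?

9

First remove the unreachable states {S1,S7,S9}; 9 states remain.
Initial partition by acceptance: {S3,S10} | {S0,S2,S4,S5,S6,S8,S11}.
Refine {S3,S10} on symbol p: members go to different blocks, giving {S3} and {S10}.
Refine {S0,S2,S4,S5,S6,S8,S11} on symbol p: members go to different blocks, giving {S0,S4,S6,S11} and {S2,S8} and {S5}.
Split {S0,S4,S6,S11} by δ(·,p) → {S4,S6} and {S0} and {S11}.
On input p, block {S4,S6} splits into {S4} and {S6}.
On input q, block {S2,S8} splits into {S2} and {S8}.
No further refinement is possible. Final partition (9 blocks): {S3} | {S4} | {S10} | {S2} | {S5} | {S0} | {S11} | {S6} | {S8}.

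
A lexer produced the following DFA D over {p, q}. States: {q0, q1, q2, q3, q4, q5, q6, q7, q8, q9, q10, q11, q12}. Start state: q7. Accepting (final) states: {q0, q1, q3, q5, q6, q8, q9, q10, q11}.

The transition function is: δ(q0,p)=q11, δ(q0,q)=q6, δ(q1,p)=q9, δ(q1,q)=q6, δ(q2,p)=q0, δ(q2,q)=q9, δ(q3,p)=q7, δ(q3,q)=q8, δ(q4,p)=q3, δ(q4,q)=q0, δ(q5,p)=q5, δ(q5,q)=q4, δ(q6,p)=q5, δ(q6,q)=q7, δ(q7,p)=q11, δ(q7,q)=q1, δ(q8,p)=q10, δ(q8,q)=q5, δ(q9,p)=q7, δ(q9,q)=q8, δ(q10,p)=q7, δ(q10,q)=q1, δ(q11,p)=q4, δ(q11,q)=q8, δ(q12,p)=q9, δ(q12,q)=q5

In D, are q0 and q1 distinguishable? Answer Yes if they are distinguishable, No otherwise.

No

First remove the unreachable states {q2,q12}; 11 states remain.
Start with accepting vs non-accepting: {q0,q1,q3,q5,q6,q8,q9,q10,q11} | {q4,q7}.
Split {q0,q1,q3,q5,q6,q8,q9,q10,q11} by δ(·,p) → {q0,q1,q5,q6,q8} and {q3,q9,q10,q11}.
Split {q0,q1,q5,q6,q8} by δ(·,p) → {q0,q1,q8} and {q5,q6}.
The partition is now stable with 4 blocks: {q0,q1,q8} | {q4,q7} | {q3,q9,q10,q11} | {q5,q6}.
q0 and q1 lie in the same block of the stable partition, so they are equivalent — no string distinguishes them.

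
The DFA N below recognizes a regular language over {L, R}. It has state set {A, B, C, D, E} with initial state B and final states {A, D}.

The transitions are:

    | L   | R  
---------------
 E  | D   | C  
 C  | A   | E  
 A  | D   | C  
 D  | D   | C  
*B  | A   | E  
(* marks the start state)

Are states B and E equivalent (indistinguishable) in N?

Yes

All states are reachable from the start state.
Initial partition by acceptance: {A,D} | {B,C,E}.
No further refinement is possible. Final partition (2 blocks): {A,D} | {B,C,E}.
B and E lie in the same block of the stable partition, so they are equivalent — no string distinguishes them.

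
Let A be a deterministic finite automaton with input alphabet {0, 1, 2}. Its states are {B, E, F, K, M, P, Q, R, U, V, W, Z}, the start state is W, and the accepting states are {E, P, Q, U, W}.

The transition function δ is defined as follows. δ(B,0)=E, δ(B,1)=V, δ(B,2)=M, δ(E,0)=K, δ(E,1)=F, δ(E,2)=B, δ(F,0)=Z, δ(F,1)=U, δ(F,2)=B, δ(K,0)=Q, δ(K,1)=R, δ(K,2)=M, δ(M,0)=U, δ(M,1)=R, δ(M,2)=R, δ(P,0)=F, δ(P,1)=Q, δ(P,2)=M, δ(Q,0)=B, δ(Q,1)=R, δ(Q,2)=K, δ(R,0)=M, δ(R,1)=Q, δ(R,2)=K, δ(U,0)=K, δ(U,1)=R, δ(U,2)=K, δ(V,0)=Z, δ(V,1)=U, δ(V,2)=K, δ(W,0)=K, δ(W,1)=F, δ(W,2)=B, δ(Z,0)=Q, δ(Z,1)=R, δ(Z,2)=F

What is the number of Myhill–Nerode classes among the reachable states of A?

States {P} cannot be reached from the start state, so discard them.
P0 = {E,Q,U,W} | {B,F,K,M,R,V,Z}.
Split {B,F,K,M,R,V,Z} by δ(·,0) → {B,K,M,Z} and {F,R,V}.
Split {B,K,M,Z} by δ(·,2) → {B,K} and {M,Z}.
Stable partition: {E,Q,U,W} | {B,K} | {F,R,V} | {M,Z} — 4 equivalence classes.

4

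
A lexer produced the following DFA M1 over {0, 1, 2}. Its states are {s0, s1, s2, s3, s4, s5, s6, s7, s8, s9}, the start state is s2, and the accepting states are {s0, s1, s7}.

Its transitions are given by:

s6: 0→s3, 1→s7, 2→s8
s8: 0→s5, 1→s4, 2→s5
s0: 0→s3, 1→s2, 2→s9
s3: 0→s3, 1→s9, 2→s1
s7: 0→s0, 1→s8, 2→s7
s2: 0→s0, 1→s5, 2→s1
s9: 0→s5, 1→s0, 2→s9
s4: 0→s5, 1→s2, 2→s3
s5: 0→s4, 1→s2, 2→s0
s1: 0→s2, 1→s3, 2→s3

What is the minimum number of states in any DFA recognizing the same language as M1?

States {s6,s7,s8} cannot be reached from the start state, so discard them.
P0 = {s0,s1} | {s2,s3,s4,s5,s9}.
Split {s2,s3,s4,s5,s9} by δ(·,0) → {s3,s4,s5,s9} and {s2}.
On input 0, block {s0,s1} splits into {s0} and {s1}.
Split {s3,s4,s5,s9} by δ(·,1) → {s4,s5} and {s3} and {s9}.
Refine {s4,s5} on symbol 2: members go to different blocks, giving {s4} and {s5}.
Stable partition: {s0} | {s4} | {s2} | {s1} | {s3} | {s9} | {s5} — 7 equivalence classes.

7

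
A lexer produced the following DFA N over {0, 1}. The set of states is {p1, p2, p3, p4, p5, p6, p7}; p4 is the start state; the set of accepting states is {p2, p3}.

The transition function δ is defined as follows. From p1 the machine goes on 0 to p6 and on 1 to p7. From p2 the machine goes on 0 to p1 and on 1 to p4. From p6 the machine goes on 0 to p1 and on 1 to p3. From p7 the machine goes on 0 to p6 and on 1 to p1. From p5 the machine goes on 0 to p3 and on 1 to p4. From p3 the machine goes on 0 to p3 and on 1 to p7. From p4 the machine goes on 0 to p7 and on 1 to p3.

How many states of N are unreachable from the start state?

Starting at p4 and following transitions, the reachable set is {p1, p3, p4, p6, p7}. That leaves p2, p5 unreachable — 2 in total.

2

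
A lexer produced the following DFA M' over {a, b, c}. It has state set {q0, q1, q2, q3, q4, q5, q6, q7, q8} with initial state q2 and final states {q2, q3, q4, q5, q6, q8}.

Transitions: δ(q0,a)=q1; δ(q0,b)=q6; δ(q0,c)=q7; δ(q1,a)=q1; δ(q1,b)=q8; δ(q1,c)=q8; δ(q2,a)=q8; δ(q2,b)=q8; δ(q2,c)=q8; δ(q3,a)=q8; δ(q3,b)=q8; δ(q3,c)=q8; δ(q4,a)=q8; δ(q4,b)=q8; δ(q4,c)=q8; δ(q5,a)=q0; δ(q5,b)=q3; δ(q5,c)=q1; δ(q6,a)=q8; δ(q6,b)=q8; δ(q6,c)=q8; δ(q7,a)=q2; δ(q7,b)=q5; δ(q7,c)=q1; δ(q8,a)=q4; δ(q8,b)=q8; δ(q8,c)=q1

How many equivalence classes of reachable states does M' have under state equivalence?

Reachable states from the start: {q1,q2,q4,q8}. Unreachable: {q0,q3,q5,q6,q7} — drop them.
P0 = {q2,q4,q8} | {q1}.
Refine {q2,q4,q8} on symbol c: members go to different blocks, giving {q2,q4} and {q8}.
No further refinement is possible. Final partition (3 blocks): {q2,q4} | {q1} | {q8}.

3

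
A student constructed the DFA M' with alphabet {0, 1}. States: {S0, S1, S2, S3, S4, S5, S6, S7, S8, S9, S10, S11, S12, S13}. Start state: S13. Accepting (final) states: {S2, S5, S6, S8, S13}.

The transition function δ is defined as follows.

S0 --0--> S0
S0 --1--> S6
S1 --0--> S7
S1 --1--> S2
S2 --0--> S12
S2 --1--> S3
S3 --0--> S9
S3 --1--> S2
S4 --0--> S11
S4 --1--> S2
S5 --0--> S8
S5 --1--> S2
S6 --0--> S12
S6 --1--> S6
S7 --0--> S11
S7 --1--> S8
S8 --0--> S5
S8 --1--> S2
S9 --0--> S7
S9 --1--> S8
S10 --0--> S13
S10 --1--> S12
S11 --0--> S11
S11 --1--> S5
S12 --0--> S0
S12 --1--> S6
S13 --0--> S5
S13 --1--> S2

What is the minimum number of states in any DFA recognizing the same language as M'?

Reachable states from the start: {S0,S2,S3,S5,S6,S7,S8,S9,S11,S12,S13}. Unreachable: {S1,S4,S10} — drop them.
Initial partition by acceptance: {S2,S5,S6,S8,S13} | {S0,S3,S7,S9,S11,S12}.
On input 0, block {S2,S5,S6,S8,S13} splits into {S5,S8,S13} and {S2,S6}.
Split {S0,S3,S7,S9,S11,S12} by δ(·,1) → {S0,S3,S12} and {S7,S9,S11}.
Split {S0,S3,S12} by δ(·,0) → {S0,S12} and {S3}.
Refine {S2,S6} on symbol 1: members go to different blocks, giving {S2} and {S6}.
No further refinement is possible. Final partition (6 blocks): {S5,S8,S13} | {S0,S12} | {S2} | {S7,S9,S11} | {S3} | {S6}.

6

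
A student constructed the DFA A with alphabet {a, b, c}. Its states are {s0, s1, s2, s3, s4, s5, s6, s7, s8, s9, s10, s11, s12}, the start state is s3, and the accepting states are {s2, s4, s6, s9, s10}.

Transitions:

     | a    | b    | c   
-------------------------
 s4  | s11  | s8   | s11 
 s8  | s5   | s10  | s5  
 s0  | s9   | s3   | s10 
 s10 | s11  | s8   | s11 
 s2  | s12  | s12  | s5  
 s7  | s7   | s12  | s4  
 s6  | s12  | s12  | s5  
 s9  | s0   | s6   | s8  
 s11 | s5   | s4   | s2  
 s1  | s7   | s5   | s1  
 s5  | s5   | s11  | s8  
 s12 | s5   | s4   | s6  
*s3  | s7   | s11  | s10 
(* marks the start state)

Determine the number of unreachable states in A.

BFS from s3 reaches {s2, s3, s4, s5, s6, s7, s8, s10, s11, s12}; the 3 state(s) s0, s1, s9 are never visited.

3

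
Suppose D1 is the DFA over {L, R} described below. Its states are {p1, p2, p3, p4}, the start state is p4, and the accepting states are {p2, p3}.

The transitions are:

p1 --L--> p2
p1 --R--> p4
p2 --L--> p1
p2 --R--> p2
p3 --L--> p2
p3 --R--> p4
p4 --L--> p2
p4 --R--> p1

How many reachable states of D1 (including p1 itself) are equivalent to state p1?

First remove the unreachable states {p3}; 3 states remain.
Start with accepting vs non-accepting: {p2} | {p1,p4}.
No further refinement is possible. Final partition (2 blocks): {p2} | {p1,p4}.
The equivalence class containing p1 is {p1,p4}, of size 2.

2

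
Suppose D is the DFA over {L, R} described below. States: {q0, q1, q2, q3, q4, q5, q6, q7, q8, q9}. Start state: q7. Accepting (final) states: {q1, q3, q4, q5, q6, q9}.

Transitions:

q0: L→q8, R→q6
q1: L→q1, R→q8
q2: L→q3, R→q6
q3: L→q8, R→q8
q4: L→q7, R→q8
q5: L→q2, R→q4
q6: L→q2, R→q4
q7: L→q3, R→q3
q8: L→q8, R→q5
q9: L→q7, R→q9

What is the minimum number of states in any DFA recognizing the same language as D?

States {q0,q1,q9} cannot be reached from the start state, so discard them.
Initial partition by acceptance: {q3,q4,q5,q6} | {q2,q7,q8}.
Split {q3,q4,q5,q6} by δ(·,R) → {q3,q4} and {q5,q6}.
Refine {q2,q7,q8} on symbol L: members go to different blocks, giving {q2,q7} and {q8}.
On input L, block {q3,q4} splits into {q3} and {q4}.
Refine {q2,q7} on symbol R: members go to different blocks, giving {q2} and {q7}.
No further refinement is possible. Final partition (6 blocks): {q3} | {q2} | {q5,q6} | {q8} | {q4} | {q7}.

6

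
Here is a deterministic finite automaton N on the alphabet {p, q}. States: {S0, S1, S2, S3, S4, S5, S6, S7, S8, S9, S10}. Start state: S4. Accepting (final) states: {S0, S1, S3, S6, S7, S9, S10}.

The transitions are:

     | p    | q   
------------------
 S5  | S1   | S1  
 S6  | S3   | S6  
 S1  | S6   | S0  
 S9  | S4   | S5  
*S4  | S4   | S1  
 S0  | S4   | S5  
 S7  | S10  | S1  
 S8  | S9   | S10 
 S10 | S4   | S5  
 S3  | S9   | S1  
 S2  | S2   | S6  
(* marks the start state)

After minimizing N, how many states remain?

Reachable states from the start: {S0,S1,S3,S4,S5,S6,S9}. Unreachable: {S2,S7,S8,S10} — drop them.
Start with accepting vs non-accepting: {S0,S1,S3,S6,S9} | {S4,S5}.
Split {S0,S1,S3,S6,S9} by δ(·,p) → {S1,S3,S6} and {S0,S9}.
Refine {S1,S3,S6} on symbol p: members go to different blocks, giving {S1,S6} and {S3}.
Split {S1,S6} by δ(·,p) → {S1} and {S6}.
On input p, block {S4,S5} splits into {S4} and {S5}.
Stable partition: {S1} | {S4} | {S0,S9} | {S3} | {S6} | {S5} — 6 equivalence classes.

6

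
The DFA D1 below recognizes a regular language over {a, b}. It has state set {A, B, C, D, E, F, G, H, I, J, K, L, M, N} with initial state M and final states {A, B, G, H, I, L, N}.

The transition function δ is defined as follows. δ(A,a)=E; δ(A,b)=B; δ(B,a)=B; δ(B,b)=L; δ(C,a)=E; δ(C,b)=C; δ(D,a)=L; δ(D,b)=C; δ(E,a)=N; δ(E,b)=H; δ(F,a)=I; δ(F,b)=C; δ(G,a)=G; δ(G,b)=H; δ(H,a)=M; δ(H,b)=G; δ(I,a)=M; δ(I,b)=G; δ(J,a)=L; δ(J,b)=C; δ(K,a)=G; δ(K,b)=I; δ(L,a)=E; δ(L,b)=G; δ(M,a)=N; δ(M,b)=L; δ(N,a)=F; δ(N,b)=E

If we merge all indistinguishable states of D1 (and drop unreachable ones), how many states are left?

6

Reachable states from the start: {C,E,F,G,H,I,L,M,N}. Unreachable: {A,B,D,J,K} — drop them.
P0 = {G,H,I,L,N} | {C,E,F,M}.
Refine {G,H,I,L,N} on symbol a: members go to different blocks, giving {H,I,L,N} and {G}.
On input b, block {H,I,L,N} splits into {H,I,L} and {N}.
Refine {C,E,F,M} on symbol a: members go to different blocks, giving {E,M} and {C} and {F}.
Stable partition: {H,I,L} | {E,M} | {G} | {N} | {C} | {F} — 6 equivalence classes.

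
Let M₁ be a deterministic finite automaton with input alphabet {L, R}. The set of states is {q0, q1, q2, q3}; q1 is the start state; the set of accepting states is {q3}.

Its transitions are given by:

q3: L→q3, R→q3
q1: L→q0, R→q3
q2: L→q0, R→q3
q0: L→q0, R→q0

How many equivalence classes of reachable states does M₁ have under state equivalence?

3

Reachable states from the start: {q0,q1,q3}. Unreachable: {q2} — drop them.
P0 = {q3} | {q0,q1}.
Refine {q0,q1} on symbol R: members go to different blocks, giving {q0} and {q1}.
No further refinement is possible. Final partition (3 blocks): {q3} | {q0} | {q1}.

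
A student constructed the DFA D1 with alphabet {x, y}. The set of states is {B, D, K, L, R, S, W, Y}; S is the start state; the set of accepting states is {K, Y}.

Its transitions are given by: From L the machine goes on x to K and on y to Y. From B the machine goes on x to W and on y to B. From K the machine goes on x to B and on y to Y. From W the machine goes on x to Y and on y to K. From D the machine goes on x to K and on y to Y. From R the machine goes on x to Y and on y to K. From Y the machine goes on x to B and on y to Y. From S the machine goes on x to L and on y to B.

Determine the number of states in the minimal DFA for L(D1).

3

Reachable states from the start: {B,K,L,S,W,Y}. Unreachable: {D,R} — drop them.
P0 = {K,Y} | {B,L,S,W}.
Refine {B,L,S,W} on symbol x: members go to different blocks, giving {L,W} and {B,S}.
No further refinement is possible. Final partition (3 blocks): {K,Y} | {L,W} | {B,S}.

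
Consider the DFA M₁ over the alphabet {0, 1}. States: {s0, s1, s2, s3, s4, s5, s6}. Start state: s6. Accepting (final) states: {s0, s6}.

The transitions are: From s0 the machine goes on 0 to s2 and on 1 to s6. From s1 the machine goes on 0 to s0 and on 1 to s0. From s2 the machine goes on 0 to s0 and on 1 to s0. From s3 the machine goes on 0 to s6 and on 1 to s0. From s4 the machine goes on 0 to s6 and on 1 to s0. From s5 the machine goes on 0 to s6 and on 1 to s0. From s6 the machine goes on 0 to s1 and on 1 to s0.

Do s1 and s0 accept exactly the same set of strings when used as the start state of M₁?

No

Reachable states from the start: {s0,s1,s2,s6}. Unreachable: {s3,s4,s5} — drop them.
Initial partition by acceptance: {s0,s6} | {s1,s2}.
No further refinement is possible. Final partition (2 blocks): {s0,s6} | {s1,s2}.
s1 and s0 end up in different blocks, so they are distinguishable. For instance, the string 'ε' is accepted from only s0.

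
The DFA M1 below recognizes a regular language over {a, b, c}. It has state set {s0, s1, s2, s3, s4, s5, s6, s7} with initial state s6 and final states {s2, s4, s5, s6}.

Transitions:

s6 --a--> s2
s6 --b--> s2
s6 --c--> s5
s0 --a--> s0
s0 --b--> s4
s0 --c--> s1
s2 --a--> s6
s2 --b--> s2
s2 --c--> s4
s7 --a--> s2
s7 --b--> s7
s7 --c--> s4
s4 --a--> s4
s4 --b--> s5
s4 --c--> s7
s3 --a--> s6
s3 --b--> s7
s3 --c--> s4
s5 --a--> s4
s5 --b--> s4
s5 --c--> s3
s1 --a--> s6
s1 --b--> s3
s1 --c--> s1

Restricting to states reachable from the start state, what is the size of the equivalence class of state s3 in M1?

2

States {s0,s1} cannot be reached from the start state, so discard them.
Initial partition by acceptance: {s2,s4,s5,s6} | {s3,s7}.
Split {s2,s4,s5,s6} by δ(·,c) → {s2,s6} and {s4,s5}.
Stable partition: {s2,s6} | {s3,s7} | {s4,s5} — 3 equivalence classes.
State s3 belongs to the block {s3,s7}, which has 2 states.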